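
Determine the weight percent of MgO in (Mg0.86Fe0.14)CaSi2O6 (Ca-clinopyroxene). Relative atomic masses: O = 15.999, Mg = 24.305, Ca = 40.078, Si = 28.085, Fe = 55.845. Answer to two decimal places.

M((Mg0.86Fe0.14)CaSi2O6) = 220.963 g/mol; M(MgO) = 40.304 g/mol.
Moles MgO per formula unit = 0.86 Mg ÷ 1 = 0.8600.
MgO fraction = (0.8600 × 40.304) / 220.963 = 34.661/220.963 = 0.1569.

15.69 wt%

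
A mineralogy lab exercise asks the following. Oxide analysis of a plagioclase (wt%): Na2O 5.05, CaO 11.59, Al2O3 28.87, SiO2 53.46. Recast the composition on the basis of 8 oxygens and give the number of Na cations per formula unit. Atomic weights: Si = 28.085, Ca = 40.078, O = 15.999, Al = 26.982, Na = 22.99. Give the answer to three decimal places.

0.447 Na apfu

Na2O (M=61.979): mol = 0.08148; Na = 0.16296, O = 0.08148.
CaO (M=56.077): mol = 0.20668; Ca = 0.20668, O = 0.20668.
Al2O3 (M=101.961): mol = 0.28315; Al = 0.56630, O = 0.84945.
SiO2 (M=60.083): mol = 0.88977; Si = 0.88977, O = 1.77954.
ΣO = 2.91715; factor = 8/ΣO = 2.74240.
Na apfu = 0.16296 × 2.74240 = 0.447.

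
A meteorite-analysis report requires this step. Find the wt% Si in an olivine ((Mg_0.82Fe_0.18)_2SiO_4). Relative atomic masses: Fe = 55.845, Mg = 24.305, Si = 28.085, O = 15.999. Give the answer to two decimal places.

18.47 wt%

M((Mg_0.82Fe_0.18)_2SiO_4) = 152.045 g/mol.
Si contributes 1 × 28.085 = 28.085 g per mole.
28.085/152.045 = 0.1847 → 18.47%.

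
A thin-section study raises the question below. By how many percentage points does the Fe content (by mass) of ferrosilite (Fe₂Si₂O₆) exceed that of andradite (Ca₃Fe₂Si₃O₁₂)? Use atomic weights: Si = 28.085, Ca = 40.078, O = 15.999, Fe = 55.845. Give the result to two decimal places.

Fe in Fe₂Si₂O₆: molar mass 263.854 g/mol; 2×55.845 = 111.690 g → 42.33 wt%.
Fe in Ca₃Fe₂Si₃O₁₂: molar mass 508.167 g/mol; 2×55.845 = 111.690 g → 21.98 wt%.
Difference = 42.33 − 21.98 = 20.35 percentage points.

20.35 percentage points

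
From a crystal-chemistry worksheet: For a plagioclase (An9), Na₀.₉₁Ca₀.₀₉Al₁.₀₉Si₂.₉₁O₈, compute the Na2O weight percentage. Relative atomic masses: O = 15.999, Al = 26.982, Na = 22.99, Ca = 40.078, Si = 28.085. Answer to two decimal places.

10.70 wt%

M(Na₀.₉₁Ca₀.₀₉Al₁.₀₉Si₂.₉₁O₈) = 263.658 g/mol; M(Na2O) = 61.979 g/mol.
Moles Na2O per formula unit = 0.91 Na ÷ 2 = 0.4550.
Na2O fraction = (0.4550 × 61.979) / 263.658 = 28.200/263.658 = 0.1070.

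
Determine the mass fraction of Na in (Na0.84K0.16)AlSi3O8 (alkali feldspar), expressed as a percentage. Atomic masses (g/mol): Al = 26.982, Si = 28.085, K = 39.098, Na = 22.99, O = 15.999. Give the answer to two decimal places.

7.29 weight percent

Molar mass of (Na0.84K0.16)AlSi3O8: 0.84*22.99 + 0.16*39.098 + 1*26.982 + 3*28.085 + 8*15.999 = 264.796 g/mol.
Mass of Na per formula unit: 0.84 × 22.99 = 19.312 g.
Weight fraction Na = 19.312 / 264.796 = 0.0729.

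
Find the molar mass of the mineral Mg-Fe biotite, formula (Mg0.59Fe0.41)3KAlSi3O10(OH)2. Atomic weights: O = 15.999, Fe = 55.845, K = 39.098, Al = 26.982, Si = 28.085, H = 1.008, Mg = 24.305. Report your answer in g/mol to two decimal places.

M = 1.77*24.305 + 1.23*55.845 + 1*39.098 + 1*26.982 + 3*28.085 + 12*15.999 + 2*1.008

456.05 g/mol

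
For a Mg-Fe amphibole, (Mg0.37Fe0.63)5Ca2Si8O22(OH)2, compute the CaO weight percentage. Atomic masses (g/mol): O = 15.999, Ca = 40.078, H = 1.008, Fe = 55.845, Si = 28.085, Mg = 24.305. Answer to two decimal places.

12.30 wt%

M((Mg0.37Fe0.63)5Ca2Si8O22(OH)2) = 911.704 g/mol; M(CaO) = 56.077 g/mol.
Moles CaO per formula unit = 2 Ca ÷ 1 = 2.0000.
CaO fraction = (2.0000 × 56.077) / 911.704 = 112.154/911.704 = 0.1230.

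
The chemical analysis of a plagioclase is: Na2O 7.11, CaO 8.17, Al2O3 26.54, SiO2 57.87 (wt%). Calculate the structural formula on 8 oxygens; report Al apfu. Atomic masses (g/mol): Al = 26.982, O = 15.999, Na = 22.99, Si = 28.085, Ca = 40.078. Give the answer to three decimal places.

1.403 Al apfu

7.11 wt% Na2O ÷ 61.979 g/mol = 0.11472 mol, giving 0.22944 Na and 0.11472 O.
8.17 wt% CaO ÷ 56.077 g/mol = 0.14569 mol, giving 0.14569 Ca and 0.14569 O.
26.54 wt% Al2O3 ÷ 101.961 g/mol = 0.26030 mol, giving 0.52060 Al and 0.78090 O.
57.87 wt% SiO2 ÷ 60.083 g/mol = 0.96317 mol, giving 0.96317 Si and 1.92634 O.
Oxygen sums to 2.96765; scaling by 8/2.96765 = 2.69574 puts the formula on 8 O.
Al: 0.52060 × 2.69574 = 1.403 atoms per formula unit.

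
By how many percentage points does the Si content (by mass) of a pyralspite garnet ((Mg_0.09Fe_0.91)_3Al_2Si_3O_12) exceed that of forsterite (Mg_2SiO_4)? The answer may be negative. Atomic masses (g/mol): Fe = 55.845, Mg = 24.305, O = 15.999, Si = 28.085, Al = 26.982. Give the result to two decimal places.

-2.74 percentage points

M((Mg_0.09Fe_0.91)_3Al_2Si_3O_12) = 489.226 g/mol, so wt% Si = 84.255/489.226 × 100 = 17.22%.
M(Mg_2SiO_4) = 140.691 g/mol, so wt% Si = 28.085/140.691 × 100 = 19.96%.
17.22 − 19.96 = -2.74 pp.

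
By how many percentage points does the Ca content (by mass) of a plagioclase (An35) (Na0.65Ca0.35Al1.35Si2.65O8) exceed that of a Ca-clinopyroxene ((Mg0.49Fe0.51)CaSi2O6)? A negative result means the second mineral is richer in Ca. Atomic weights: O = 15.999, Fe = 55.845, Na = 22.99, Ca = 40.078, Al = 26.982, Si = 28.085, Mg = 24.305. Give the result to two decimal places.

First mineral: 14.027 g Ca in 267.814 g formula = 5.24 wt% Ca.
Second mineral: 40.078 g Ca in 232.632 g formula = 17.23 wt% Ca.
5.24% − 17.23% gives a difference of -11.99 percentage points.

-11.99 percentage points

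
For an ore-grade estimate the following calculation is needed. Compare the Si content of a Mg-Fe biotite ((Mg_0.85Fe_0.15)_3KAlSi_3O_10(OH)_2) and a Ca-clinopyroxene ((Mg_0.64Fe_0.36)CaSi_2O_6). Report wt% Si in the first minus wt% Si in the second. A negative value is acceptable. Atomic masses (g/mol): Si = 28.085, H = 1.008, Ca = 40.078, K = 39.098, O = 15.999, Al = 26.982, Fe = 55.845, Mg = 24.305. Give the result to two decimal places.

-5.12 percentage points

First mineral: 84.255 g Si in 431.447 g formula = 19.53 wt% Si.
Second mineral: 56.170 g Si in 227.901 g formula = 24.65 wt% Si.
19.53% − 24.65% gives a difference of -5.12 percentage points.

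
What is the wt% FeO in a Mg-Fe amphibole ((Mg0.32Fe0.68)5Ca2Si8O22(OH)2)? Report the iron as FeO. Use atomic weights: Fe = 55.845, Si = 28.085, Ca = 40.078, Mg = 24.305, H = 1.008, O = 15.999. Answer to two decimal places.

26.56 wt%

Formula mass = 919.589 g/mol.
3.40 Fe → 3.4000 mol FeO per formula unit; M(FeO) = 71.844, so FeO mass = 244.270 g.
244.270/919.589 × 100 = 26.56 wt%.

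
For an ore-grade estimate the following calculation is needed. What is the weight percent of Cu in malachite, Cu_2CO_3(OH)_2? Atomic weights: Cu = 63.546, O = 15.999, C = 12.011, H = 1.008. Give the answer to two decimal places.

57.48 mass %

Formula mass = 2×63.546 + 1×12.011 + 5×15.999 + 2×1.008 = 221.114 g/mol, of which 127.092 g is Cu.
So Cu makes up 127.092/221.114 = 0.5748 of the mass, i.e. 57.48%.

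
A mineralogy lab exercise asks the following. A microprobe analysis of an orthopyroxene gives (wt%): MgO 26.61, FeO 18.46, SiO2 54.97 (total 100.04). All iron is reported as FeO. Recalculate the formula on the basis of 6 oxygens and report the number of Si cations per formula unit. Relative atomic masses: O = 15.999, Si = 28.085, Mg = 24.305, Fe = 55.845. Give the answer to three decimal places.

1.998 Si apfu

MgO (M=40.304): mol = 0.66023; Mg = 0.66023, O = 0.66023.
FeO (M=71.844): mol = 0.25695; Fe = 0.25695, O = 0.25695.
SiO2 (M=60.083): mol = 0.91490; Si = 0.91490, O = 1.82980.
ΣO = 2.74698; factor = 6/ΣO = 2.18422.
Si apfu = 0.91490 × 2.18422 = 1.998.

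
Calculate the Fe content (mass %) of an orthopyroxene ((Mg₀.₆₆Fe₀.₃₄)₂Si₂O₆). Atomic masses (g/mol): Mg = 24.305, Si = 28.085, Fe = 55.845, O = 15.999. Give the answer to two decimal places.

17.09 mass %

Formula mass = 1.32×24.305 + 0.68×55.845 + 2×28.085 + 6×15.999 = 222.221 g/mol, of which 37.975 g is Fe.
So Fe makes up 37.975/222.221 = 0.1709 of the mass, i.e. 17.09%.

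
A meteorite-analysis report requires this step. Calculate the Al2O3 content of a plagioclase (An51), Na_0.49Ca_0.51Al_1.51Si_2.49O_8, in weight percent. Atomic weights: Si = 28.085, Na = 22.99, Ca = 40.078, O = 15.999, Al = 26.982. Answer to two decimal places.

28.47 wt%

Formula mass = 270.371 g/mol.
1.51 Al → 0.7550 mol Al2O3 per formula unit; M(Al2O3) = 101.961, so Al2O3 mass = 76.981 g.
76.981/270.371 × 100 = 28.47 wt%.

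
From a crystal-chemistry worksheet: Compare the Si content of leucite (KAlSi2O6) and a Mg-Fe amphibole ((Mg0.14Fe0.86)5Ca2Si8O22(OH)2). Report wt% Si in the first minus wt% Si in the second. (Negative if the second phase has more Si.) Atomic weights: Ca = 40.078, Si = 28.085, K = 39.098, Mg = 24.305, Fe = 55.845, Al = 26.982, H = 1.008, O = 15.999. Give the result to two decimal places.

First mineral: 56.170 g Si in 218.244 g formula = 25.74 wt% Si.
Second mineral: 224.680 g Si in 947.975 g formula = 23.70 wt% Si.
25.74% − 23.70% gives a difference of 2.04 percentage points.

2.04 percentage points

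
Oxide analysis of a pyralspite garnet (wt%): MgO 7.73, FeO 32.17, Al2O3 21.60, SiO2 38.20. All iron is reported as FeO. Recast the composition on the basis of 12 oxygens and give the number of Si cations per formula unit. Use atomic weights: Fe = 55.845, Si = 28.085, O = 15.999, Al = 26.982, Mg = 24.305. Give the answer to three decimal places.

MgO (M=40.304): mol = 0.19179; Mg = 0.19179, O = 0.19179.
FeO (M=71.844): mol = 0.44778; Fe = 0.44778, O = 0.44778.
Al2O3 (M=101.961): mol = 0.21185; Al = 0.42370, O = 0.63555.
SiO2 (M=60.083): mol = 0.63579; Si = 0.63579, O = 1.27158.
ΣO = 2.54670; factor = 12/ΣO = 4.71198.
Si apfu = 0.63579 × 4.71198 = 2.996.

2.996 Si apfu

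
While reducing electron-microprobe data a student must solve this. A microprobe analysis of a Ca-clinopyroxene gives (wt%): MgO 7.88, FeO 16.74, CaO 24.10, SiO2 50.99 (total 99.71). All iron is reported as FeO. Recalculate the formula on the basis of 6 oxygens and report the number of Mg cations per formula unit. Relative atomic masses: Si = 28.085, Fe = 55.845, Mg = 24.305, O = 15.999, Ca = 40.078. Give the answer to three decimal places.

7.88 wt% MgO ÷ 40.304 g/mol = 0.19551 mol, giving 0.19551 Mg and 0.19551 O.
16.74 wt% FeO ÷ 71.844 g/mol = 0.23300 mol, giving 0.23300 Fe and 0.23300 O.
24.10 wt% CaO ÷ 56.077 g/mol = 0.42977 mol, giving 0.42977 Ca and 0.42977 O.
50.99 wt% SiO2 ÷ 60.083 g/mol = 0.84866 mol, giving 0.84866 Si and 1.69732 O.
Oxygen sums to 2.55560; scaling by 6/2.55560 = 2.34779 puts the formula on 6 O.
Mg: 0.19551 × 2.34779 = 0.459 atoms per formula unit.

0.459 Mg apfu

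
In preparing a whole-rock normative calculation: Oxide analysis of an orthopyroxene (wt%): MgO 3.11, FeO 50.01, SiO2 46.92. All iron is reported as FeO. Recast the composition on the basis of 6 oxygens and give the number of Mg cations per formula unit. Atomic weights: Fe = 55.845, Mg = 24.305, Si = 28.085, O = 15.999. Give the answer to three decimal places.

MgO: 3.11/40.304 = 0.07716 mol → 0.07716 mol Mg, 0.07716 mol O.
FeO: 50.01/71.844 = 0.69609 mol → 0.69609 mol Fe, 0.69609 mol O.
SiO2: 46.92/60.083 = 0.78092 mol → 0.78092 mol Si, 1.56184 mol O.
Total oxygen = 2.33509 mol. Normalization factor = 6/2.33509 = 2.56949.
Mg per 6 O = 0.07716 × 2.56949 = 0.198.

0.198 Mg apfu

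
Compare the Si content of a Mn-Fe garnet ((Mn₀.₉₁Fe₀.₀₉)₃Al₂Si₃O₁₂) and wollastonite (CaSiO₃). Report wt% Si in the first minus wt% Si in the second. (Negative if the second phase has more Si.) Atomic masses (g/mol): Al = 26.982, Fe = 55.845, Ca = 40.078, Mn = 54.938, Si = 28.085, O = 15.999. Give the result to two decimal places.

-7.17 percentage points

M((Mn₀.₉₁Fe₀.₀₉)₃Al₂Si₃O₁₂) = 495.266 g/mol, so wt% Si = 84.255/495.266 × 100 = 17.01%.
M(CaSiO₃) = 116.160 g/mol, so wt% Si = 28.085/116.160 × 100 = 24.18%.
17.01 − 24.18 = -7.17 pp.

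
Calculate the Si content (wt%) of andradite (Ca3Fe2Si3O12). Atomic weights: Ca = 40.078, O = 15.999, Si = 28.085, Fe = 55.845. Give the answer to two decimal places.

16.58 wt%

Molar mass of Ca3Fe2Si3O12: 3·40.078 + 2·55.845 + 3·28.085 + 12·15.999 = 508.167 g/mol.
Mass of Si per formula unit: 3 × 28.085 = 84.255 g.
Weight fraction Si = 84.255 / 508.167 = 0.1658.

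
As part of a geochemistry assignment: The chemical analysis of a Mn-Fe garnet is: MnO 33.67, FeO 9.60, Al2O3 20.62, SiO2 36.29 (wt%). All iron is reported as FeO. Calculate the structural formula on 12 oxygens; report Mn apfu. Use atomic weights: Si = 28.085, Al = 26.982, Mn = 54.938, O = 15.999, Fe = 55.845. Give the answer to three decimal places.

MnO (M=70.937): mol = 0.47465; Mn = 0.47465, O = 0.47465.
FeO (M=71.844): mol = 0.13362; Fe = 0.13362, O = 0.13362.
Al2O3 (M=101.961): mol = 0.20223; Al = 0.40446, O = 0.60669.
SiO2 (M=60.083): mol = 0.60400; Si = 0.60400, O = 1.20800.
ΣO = 2.42296; factor = 12/ΣO = 4.95262.
Mn apfu = 0.47465 × 4.95262 = 2.351.

2.351 Mn apfu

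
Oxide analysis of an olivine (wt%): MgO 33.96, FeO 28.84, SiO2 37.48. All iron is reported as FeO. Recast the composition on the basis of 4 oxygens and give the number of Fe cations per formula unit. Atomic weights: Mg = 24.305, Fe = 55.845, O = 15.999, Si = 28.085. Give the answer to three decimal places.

MgO: 33.96/40.304 = 0.84260 mol → 0.84260 mol Mg, 0.84260 mol O.
FeO: 28.84/71.844 = 0.40143 mol → 0.40143 mol Fe, 0.40143 mol O.
SiO2: 37.48/60.083 = 0.62380 mol → 0.62380 mol Si, 1.24760 mol O.
Total oxygen = 2.49163 mol. Normalization factor = 4/2.49163 = 1.60537.
Fe per 4 O = 0.40143 × 1.60537 = 0.644.

0.644 Fe apfu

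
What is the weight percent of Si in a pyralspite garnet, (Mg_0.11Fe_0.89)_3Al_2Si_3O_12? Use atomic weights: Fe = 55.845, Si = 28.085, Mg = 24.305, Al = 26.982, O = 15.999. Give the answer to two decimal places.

Formula mass = 0.33·24.305 + 2.67·55.845 + 2·26.982 + 3·28.085 + 12·15.999 = 487.334 g/mol, of which 84.255 g is Si.
So Si makes up 84.255/487.334 = 0.1729 of the mass, i.e. 17.29%.

17.29 mass %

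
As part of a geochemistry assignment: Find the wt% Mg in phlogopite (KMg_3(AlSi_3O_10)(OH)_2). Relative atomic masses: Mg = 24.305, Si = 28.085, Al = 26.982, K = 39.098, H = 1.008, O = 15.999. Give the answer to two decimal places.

17.47 mass %

M(KMg_3(AlSi_3O_10)(OH)_2) = 417.254 g/mol.
Mg contributes 3 × 24.305 = 72.915 g per mole.
72.915/417.254 = 0.1747 → 17.47%.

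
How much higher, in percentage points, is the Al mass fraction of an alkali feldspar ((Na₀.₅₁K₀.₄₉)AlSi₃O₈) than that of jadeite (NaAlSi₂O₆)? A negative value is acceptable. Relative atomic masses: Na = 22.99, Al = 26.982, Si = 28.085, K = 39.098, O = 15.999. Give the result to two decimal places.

M((Na₀.₅₁K₀.₄₉)AlSi₃O₈) = 270.112 g/mol, so wt% Al = 26.982/270.112 × 100 = 9.99%.
M(NaAlSi₂O₆) = 202.136 g/mol, so wt% Al = 26.982/202.136 × 100 = 13.35%.
9.99 − 13.35 = -3.36 pp.

-3.36 percentage points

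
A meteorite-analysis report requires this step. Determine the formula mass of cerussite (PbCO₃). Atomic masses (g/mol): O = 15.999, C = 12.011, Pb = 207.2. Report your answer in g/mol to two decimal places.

M = 1×207.2 + 1×12.011 + 3×15.999

267.21 g/mol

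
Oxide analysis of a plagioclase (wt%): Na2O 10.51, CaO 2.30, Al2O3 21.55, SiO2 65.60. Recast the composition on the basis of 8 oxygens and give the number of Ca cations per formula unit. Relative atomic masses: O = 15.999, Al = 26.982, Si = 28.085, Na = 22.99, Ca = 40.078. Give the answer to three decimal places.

Na2O (M=61.979): mol = 0.16957; Na = 0.33914, O = 0.16957.
CaO (M=56.077): mol = 0.04102; Ca = 0.04102, O = 0.04102.
Al2O3 (M=101.961): mol = 0.21136; Al = 0.42272, O = 0.63408.
SiO2 (M=60.083): mol = 1.09182; Si = 1.09182, O = 2.18364.
ΣO = 3.02831; factor = 8/ΣO = 2.64174.
Ca apfu = 0.04102 × 2.64174 = 0.108.

0.108 Ca apfu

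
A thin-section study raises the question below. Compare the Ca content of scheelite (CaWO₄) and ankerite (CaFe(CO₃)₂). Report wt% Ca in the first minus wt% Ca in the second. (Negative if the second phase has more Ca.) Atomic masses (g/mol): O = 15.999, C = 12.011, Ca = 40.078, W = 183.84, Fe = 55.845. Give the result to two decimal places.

-4.64 percentage points

M(CaWO₄) = 287.914 g/mol, so wt% Ca = 40.078/287.914 × 100 = 13.92%.
M(CaFe(CO₃)₂) = 215.939 g/mol, so wt% Ca = 40.078/215.939 × 100 = 18.56%.
13.92 − 18.56 = -4.64 pp.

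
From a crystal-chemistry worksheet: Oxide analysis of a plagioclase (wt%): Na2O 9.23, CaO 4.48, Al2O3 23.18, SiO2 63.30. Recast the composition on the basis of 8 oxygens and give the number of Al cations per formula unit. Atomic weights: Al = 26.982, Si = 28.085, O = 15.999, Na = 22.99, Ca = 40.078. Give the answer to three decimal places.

Na2O: 9.23/61.979 = 0.14892 mol → 0.29784 mol Na, 0.14892 mol O.
CaO: 4.48/56.077 = 0.07989 mol → 0.07989 mol Ca, 0.07989 mol O.
Al2O3: 23.18/101.961 = 0.22734 mol → 0.45468 mol Al, 0.68202 mol O.
SiO2: 63.30/60.083 = 1.05354 mol → 1.05354 mol Si, 2.10708 mol O.
Total oxygen = 3.01791 mol. Normalization factor = 8/3.01791 = 2.65084.
Al per 8 O = 0.45468 × 2.65084 = 1.205.

1.205 Al apfu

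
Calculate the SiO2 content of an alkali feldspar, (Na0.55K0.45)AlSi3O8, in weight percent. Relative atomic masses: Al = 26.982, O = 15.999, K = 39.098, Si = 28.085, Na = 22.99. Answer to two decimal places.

66.89 wt%

Formula mass = 269.468 g/mol.
3 Si → 3.0000 mol SiO2 per formula unit; M(SiO2) = 60.083, so SiO2 mass = 180.249 g.
180.249/269.468 × 100 = 66.89 wt%.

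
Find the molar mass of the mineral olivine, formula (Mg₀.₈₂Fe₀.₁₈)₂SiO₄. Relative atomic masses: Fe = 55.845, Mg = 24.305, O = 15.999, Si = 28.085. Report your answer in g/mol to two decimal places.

152.05 g/mol

M = 1.64*24.305 + 0.36*55.845 + 1*28.085 + 4*15.999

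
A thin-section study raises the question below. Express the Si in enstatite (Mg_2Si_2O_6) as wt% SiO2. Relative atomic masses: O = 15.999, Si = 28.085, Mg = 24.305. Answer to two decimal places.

Formula mass = 200.774 g/mol.
2 Si → 2.0000 mol SiO2 per formula unit; M(SiO2) = 60.083, so SiO2 mass = 120.166 g.
120.166/200.774 × 100 = 59.85 wt%.

59.85 wt%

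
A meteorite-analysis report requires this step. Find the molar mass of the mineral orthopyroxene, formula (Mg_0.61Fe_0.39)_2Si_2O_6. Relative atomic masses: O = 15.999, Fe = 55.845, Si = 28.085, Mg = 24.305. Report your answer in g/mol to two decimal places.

Mg: 1.22 × 24.305 = 29.6521
Fe: 0.78 × 55.845 = 43.5591
Si: 2 × 28.085 = 56.1700
O: 6 × 15.999 = 95.9940
Summing the contributions gives the formula mass.

225.38 g/mol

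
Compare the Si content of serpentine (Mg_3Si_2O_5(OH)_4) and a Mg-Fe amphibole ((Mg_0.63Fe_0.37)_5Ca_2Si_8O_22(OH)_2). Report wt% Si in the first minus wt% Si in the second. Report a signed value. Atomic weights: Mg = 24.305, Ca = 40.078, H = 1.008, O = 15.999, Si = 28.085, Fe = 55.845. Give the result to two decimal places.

-5.53 percentage points

M(Mg_3Si_2O_5(OH)_4) = 277.108 g/mol, so wt% Si = 56.170/277.108 × 100 = 20.27%.
M((Mg_0.63Fe_0.37)_5Ca_2Si_8O_22(OH)_2) = 870.702 g/mol, so wt% Si = 224.680/870.702 × 100 = 25.80%.
20.27 − 25.80 = -5.53 pp.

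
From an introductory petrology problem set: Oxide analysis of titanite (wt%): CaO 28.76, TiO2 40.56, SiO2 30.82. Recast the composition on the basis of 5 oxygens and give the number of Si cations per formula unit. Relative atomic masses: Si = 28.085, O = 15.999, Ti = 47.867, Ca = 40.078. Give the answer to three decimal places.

28.76 wt% CaO ÷ 56.077 g/mol = 0.51287 mol, giving 0.51287 Ca and 0.51287 O.
40.56 wt% TiO2 ÷ 79.865 g/mol = 0.50786 mol, giving 0.50786 Ti and 1.01572 O.
30.82 wt% SiO2 ÷ 60.083 g/mol = 0.51296 mol, giving 0.51296 Si and 1.02592 O.
Oxygen sums to 2.55451; scaling by 5/2.55451 = 1.95732 puts the formula on 5 O.
Si: 0.51296 × 1.95732 = 1.004 atoms per formula unit.

1.004 Si apfu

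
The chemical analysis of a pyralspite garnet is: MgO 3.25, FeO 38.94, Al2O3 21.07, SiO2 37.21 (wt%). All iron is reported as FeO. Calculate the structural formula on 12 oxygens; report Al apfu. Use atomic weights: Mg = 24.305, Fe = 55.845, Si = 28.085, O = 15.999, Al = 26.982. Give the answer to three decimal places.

1.999 Al apfu

MgO (M=40.304): mol = 0.08064; Mg = 0.08064, O = 0.08064.
FeO (M=71.844): mol = 0.54201; Fe = 0.54201, O = 0.54201.
Al2O3 (M=101.961): mol = 0.20665; Al = 0.41330, O = 0.61995.
SiO2 (M=60.083): mol = 0.61931; Si = 0.61931, O = 1.23862.
ΣO = 2.48122; factor = 12/ΣO = 4.83633.
Al apfu = 0.41330 × 4.83633 = 1.999.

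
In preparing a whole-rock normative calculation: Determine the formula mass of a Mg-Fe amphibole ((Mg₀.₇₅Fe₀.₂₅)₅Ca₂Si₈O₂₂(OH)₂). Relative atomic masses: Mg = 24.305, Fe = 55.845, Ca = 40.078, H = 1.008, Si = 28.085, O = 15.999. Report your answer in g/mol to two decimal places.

851.78 g/mol

M = 3.75·24.305 + 1.25·55.845 + 2·40.078 + 8·28.085 + 24·15.999 + 2·1.008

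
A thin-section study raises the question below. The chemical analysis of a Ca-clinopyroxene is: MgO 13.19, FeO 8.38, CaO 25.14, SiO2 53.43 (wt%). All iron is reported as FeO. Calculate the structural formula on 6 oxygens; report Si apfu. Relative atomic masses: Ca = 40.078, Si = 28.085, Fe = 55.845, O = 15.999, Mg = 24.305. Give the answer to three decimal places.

1.998 Si apfu

MgO: 13.19/40.304 = 0.32726 mol → 0.32726 mol Mg, 0.32726 mol O.
FeO: 8.38/71.844 = 0.11664 mol → 0.11664 mol Fe, 0.11664 mol O.
CaO: 25.14/56.077 = 0.44831 mol → 0.44831 mol Ca, 0.44831 mol O.
SiO2: 53.43/60.083 = 0.88927 mol → 0.88927 mol Si, 1.77854 mol O.
Total oxygen = 2.67075 mol. Normalization factor = 6/2.67075 = 2.24656.
Si per 6 O = 0.88927 × 2.24656 = 1.998.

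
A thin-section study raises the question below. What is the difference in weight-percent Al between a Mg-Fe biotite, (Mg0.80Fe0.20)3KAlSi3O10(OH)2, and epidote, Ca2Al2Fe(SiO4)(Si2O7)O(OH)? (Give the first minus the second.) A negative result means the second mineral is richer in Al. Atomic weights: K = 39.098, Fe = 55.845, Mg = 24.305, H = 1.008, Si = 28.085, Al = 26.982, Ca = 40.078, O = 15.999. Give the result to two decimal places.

Al in (Mg0.80Fe0.20)3KAlSi3O10(OH)2: molar mass 436.178 g/mol; 1×26.982 = 26.982 g → 6.19 wt%.
Al in Ca2Al2Fe(SiO4)(Si2O7)O(OH): molar mass 483.215 g/mol; 2×26.982 = 53.964 g → 11.17 wt%.
Difference = 6.19 − 11.17 = -4.98 percentage points.

-4.98 percentage points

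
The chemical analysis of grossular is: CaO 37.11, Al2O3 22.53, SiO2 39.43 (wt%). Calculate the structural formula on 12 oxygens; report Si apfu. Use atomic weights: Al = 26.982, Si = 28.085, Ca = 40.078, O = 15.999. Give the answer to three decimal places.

2.986 Si apfu

CaO: 37.11/56.077 = 0.66177 mol → 0.66177 mol Ca, 0.66177 mol O.
Al2O3: 22.53/101.961 = 0.22097 mol → 0.44194 mol Al, 0.66291 mol O.
SiO2: 39.43/60.083 = 0.65626 mol → 0.65626 mol Si, 1.31252 mol O.
Total oxygen = 2.63720 mol. Normalization factor = 12/2.63720 = 4.55028.
Si per 12 O = 0.65626 × 4.55028 = 2.986.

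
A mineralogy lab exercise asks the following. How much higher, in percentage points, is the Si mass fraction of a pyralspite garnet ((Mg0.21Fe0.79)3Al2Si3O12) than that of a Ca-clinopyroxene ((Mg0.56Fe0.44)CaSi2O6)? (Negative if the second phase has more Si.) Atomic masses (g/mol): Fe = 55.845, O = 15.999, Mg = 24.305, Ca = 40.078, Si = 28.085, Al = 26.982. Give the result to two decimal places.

-6.75 percentage points

Si in (Mg0.21Fe0.79)3Al2Si3O12: molar mass 477.872 g/mol; 3×28.085 = 84.255 g → 17.63 wt%.
Si in (Mg0.56Fe0.44)CaSi2O6: molar mass 230.425 g/mol; 2×28.085 = 56.170 g → 24.38 wt%.
Difference = 17.63 − 24.38 = -6.75 percentage points.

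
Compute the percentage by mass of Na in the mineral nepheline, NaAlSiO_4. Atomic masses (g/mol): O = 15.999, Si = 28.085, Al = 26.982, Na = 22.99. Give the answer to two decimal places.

16.18 wt%

Formula mass = 1*22.99 + 1*26.982 + 1*28.085 + 4*15.999 = 142.053 g/mol, of which 22.990 g is Na.
So Na makes up 22.990/142.053 = 0.1618 of the mass, i.e. 16.18%.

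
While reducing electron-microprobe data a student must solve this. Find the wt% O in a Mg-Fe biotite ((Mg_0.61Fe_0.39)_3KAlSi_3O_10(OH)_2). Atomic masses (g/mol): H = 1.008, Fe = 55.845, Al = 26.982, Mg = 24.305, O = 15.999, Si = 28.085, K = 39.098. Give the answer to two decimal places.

Molar mass of (Mg_0.61Fe_0.39)_3KAlSi_3O_10(OH)_2: 1.83*24.305 + 1.17*55.845 + 1*39.098 + 1*26.982 + 3*28.085 + 12*15.999 + 2*1.008 = 454.156 g/mol.
Mass of O per formula unit: 12 × 15.999 = 191.988 g.
Weight fraction O = 191.988 / 454.156 = 0.4227.

42.27 wt%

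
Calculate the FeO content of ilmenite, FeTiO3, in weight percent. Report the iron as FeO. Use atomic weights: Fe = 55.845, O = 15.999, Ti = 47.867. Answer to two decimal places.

M(FeTiO3) = 151.709 g/mol; M(FeO) = 71.844 g/mol.
Moles FeO per formula unit = 1 Fe ÷ 1 = 1.0000.
FeO fraction = (1.0000 × 71.844) / 151.709 = 71.844/151.709 = 0.4736.

47.36 wt%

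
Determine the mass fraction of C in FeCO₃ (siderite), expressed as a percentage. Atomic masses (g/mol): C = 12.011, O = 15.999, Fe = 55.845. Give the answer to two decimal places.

10.37 mass %

M(FeCO₃) = 115.853 g/mol.
C contributes 1 × 12.011 = 12.011 g per mole.
12.011/115.853 = 0.1037 → 10.37%.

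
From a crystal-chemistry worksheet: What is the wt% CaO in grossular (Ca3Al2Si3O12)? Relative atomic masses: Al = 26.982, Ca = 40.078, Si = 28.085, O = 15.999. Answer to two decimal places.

Formula mass = 450.441 g/mol.
3 Ca → 3.0000 mol CaO per formula unit; M(CaO) = 56.077, so CaO mass = 168.231 g.
168.231/450.441 × 100 = 37.35 wt%.

37.35 wt%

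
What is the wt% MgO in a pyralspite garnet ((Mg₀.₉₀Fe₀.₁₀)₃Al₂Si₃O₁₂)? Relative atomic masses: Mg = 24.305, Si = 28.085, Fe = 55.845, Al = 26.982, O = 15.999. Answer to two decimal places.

26.38 wt%

Molar mass of (Mg₀.₉₀Fe₀.₁₀)₃Al₂Si₃O₁₂ = 2.70×24.305 + 0.30×55.845 + 2×26.982 + 3×28.085 + 12×15.999 = 412.584 g/mol.
Each formula unit contains 2.70 Mg, equivalent to 2.70/1 = 2.7000 mol MgO.
M(MgO) = 1×24.305 + 1×15.999 = 40.304 g/mol.
Mass of MgO per formula unit = 2.7000 × 40.304 = 108.821 g.
MgO wt% = 108.821 / 412.584 × 100 = 26.38%.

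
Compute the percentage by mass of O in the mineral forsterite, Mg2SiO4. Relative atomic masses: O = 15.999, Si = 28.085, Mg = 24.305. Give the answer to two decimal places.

45.49 mass %

Formula mass = 2·24.305 + 1·28.085 + 4·15.999 = 140.691 g/mol, of which 63.996 g is O.
So O makes up 63.996/140.691 = 0.4549 of the mass, i.e. 45.49%.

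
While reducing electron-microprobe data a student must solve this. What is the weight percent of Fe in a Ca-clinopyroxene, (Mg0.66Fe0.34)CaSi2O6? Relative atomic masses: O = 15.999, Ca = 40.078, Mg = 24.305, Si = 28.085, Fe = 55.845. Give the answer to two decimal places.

Formula mass = 0.66×24.305 + 0.34×55.845 + 1×40.078 + 2×28.085 + 6×15.999 = 227.271 g/mol, of which 18.987 g is Fe.
So Fe makes up 18.987/227.271 = 0.0835 of the mass, i.e. 8.35%.

8.35 weight percent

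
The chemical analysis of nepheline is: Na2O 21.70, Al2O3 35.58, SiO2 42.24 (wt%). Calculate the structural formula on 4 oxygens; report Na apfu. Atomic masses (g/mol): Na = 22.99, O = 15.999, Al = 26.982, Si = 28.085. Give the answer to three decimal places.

0.999 Na apfu

21.70 wt% Na2O ÷ 61.979 g/mol = 0.35012 mol, giving 0.70024 Na and 0.35012 O.
35.58 wt% Al2O3 ÷ 101.961 g/mol = 0.34896 mol, giving 0.69792 Al and 1.04688 O.
42.24 wt% SiO2 ÷ 60.083 g/mol = 0.70303 mol, giving 0.70303 Si and 1.40606 O.
Oxygen sums to 2.80306; scaling by 4/2.80306 = 1.42701 puts the formula on 4 O.
Na: 0.70024 × 1.42701 = 0.999 atoms per formula unit.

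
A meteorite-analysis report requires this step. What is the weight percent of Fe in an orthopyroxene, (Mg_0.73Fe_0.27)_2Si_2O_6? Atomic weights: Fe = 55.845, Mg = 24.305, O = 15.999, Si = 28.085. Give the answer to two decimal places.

M((Mg_0.73Fe_0.27)_2Si_2O_6) = 217.806 g/mol.
Fe contributes 0.54 × 55.845 = 30.156 g per mole.
30.156/217.806 = 0.1385 → 13.85%.

13.85 weight percent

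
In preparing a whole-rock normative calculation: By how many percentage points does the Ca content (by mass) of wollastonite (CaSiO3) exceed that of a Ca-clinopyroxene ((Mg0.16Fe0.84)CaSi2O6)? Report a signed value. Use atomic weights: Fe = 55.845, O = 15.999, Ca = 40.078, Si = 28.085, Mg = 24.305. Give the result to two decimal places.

M(CaSiO3) = 116.160 g/mol, so wt% Ca = 40.078/116.160 × 100 = 34.50%.
M((Mg0.16Fe0.84)CaSi2O6) = 243.041 g/mol, so wt% Ca = 40.078/243.041 × 100 = 16.49%.
34.50 − 16.49 = 18.01 pp.

18.01 percentage points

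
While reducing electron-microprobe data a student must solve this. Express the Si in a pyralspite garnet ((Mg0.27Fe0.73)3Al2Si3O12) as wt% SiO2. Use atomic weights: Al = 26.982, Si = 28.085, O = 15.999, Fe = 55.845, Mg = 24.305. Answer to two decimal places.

38.17 wt%

Formula mass = 472.195 g/mol.
3 Si → 3.0000 mol SiO2 per formula unit; M(SiO2) = 60.083, so SiO2 mass = 180.249 g.
180.249/472.195 × 100 = 38.17 wt%.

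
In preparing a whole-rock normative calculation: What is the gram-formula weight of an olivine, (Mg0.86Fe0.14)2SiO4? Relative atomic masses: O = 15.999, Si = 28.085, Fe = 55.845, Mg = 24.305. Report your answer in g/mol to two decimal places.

149.52 g/mol

The formula mass is the sum 1.72*24.305 + 0.28*55.845 + 1*28.085 + 4*15.999.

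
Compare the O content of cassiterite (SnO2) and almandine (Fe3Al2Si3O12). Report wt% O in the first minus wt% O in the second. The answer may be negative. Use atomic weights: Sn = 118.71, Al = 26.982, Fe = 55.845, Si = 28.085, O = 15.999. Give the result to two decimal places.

First mineral: 31.998 g O in 150.708 g formula = 21.23 wt% O.
Second mineral: 191.988 g O in 497.742 g formula = 38.57 wt% O.
21.23% − 38.57% gives a difference of -17.34 percentage points.

-17.34 percentage points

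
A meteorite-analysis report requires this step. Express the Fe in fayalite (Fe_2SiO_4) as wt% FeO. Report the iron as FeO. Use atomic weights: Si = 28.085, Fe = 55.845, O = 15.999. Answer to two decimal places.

M(Fe_2SiO_4) = 203.771 g/mol; M(FeO) = 71.844 g/mol.
Moles FeO per formula unit = 2 Fe ÷ 1 = 2.0000.
FeO fraction = (2.0000 × 71.844) / 203.771 = 143.688/203.771 = 0.7051.

70.51 wt%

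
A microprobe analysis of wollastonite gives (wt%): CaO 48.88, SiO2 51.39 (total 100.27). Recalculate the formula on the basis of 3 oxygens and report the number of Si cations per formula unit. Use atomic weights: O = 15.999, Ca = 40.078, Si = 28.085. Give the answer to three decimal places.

CaO: 48.88/56.077 = 0.87166 mol → 0.87166 mol Ca, 0.87166 mol O.
SiO2: 51.39/60.083 = 0.85532 mol → 0.85532 mol Si, 1.71064 mol O.
Total oxygen = 2.58230 mol. Normalization factor = 3/2.58230 = 1.16176.
Si per 3 O = 0.85532 × 1.16176 = 0.994.

0.994 Si apfu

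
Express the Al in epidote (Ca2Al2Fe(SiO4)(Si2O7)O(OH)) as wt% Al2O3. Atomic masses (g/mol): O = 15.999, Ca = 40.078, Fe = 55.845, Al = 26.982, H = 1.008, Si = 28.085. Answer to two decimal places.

21.10 wt%

Formula mass = 483.215 g/mol.
2 Al → 1.0000 mol Al2O3 per formula unit; M(Al2O3) = 101.961, so Al2O3 mass = 101.961 g.
101.961/483.215 × 100 = 21.10 wt%.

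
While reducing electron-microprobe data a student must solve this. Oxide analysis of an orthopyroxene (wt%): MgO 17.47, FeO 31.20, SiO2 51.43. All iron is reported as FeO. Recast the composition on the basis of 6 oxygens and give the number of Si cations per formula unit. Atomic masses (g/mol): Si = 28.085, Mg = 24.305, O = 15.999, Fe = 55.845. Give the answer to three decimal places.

17.47 wt% MgO ÷ 40.304 g/mol = 0.43346 mol, giving 0.43346 Mg and 0.43346 O.
31.20 wt% FeO ÷ 71.844 g/mol = 0.43427 mol, giving 0.43427 Fe and 0.43427 O.
51.43 wt% SiO2 ÷ 60.083 g/mol = 0.85598 mol, giving 0.85598 Si and 1.71196 O.
Oxygen sums to 2.57969; scaling by 6/2.57969 = 2.32586 puts the formula on 6 O.
Si: 0.85598 × 2.32586 = 1.991 atoms per formula unit.

1.991 Si apfu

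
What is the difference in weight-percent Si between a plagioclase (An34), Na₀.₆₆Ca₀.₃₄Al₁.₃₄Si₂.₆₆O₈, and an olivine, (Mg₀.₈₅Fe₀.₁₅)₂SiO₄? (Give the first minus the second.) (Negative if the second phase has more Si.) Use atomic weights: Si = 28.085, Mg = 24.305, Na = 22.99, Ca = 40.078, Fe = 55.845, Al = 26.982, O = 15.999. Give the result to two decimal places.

9.21 percentage points

Si in Na₀.₆₆Ca₀.₃₄Al₁.₃₄Si₂.₆₆O₈: molar mass 267.654 g/mol; 2.66×28.085 = 74.706 g → 27.91 wt%.
Si in (Mg₀.₈₅Fe₀.₁₅)₂SiO₄: molar mass 150.153 g/mol; 1×28.085 = 28.085 g → 18.70 wt%.
Difference = 27.91 − 18.70 = 9.21 percentage points.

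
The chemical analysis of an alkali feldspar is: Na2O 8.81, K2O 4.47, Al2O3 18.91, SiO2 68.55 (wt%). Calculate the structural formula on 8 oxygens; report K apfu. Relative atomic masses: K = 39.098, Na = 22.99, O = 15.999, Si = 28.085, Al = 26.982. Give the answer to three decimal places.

8.81 wt% Na2O ÷ 61.979 g/mol = 0.14214 mol, giving 0.28428 Na and 0.14214 O.
4.47 wt% K2O ÷ 94.195 g/mol = 0.04745 mol, giving 0.09490 K and 0.04745 O.
18.91 wt% Al2O3 ÷ 101.961 g/mol = 0.18546 mol, giving 0.37092 Al and 0.55638 O.
68.55 wt% SiO2 ÷ 60.083 g/mol = 1.14092 mol, giving 1.14092 Si and 2.28184 O.
Oxygen sums to 3.02781; scaling by 8/3.02781 = 2.64217 puts the formula on 8 O.
K: 0.09490 × 2.64217 = 0.251 atoms per formula unit.

0.251 K apfu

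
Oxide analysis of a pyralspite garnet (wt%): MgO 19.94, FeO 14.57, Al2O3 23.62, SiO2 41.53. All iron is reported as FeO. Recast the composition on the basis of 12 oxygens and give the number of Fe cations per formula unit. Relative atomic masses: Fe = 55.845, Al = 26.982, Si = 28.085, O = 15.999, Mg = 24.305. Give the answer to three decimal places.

19.94 wt% MgO ÷ 40.304 g/mol = 0.49474 mol, giving 0.49474 Mg and 0.49474 O.
14.57 wt% FeO ÷ 71.844 g/mol = 0.20280 mol, giving 0.20280 Fe and 0.20280 O.
23.62 wt% Al2O3 ÷ 101.961 g/mol = 0.23166 mol, giving 0.46332 Al and 0.69498 O.
41.53 wt% SiO2 ÷ 60.083 g/mol = 0.69121 mol, giving 0.69121 Si and 1.38242 O.
Oxygen sums to 2.77494; scaling by 12/2.77494 = 4.32442 puts the formula on 12 O.
Fe: 0.20280 × 4.32442 = 0.877 atoms per formula unit.

0.877 Fe apfu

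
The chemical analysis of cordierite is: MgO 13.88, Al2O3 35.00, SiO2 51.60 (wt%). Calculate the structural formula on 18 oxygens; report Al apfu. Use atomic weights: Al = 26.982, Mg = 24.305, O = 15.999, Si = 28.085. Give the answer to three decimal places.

13.88 wt% MgO ÷ 40.304 g/mol = 0.34438 mol, giving 0.34438 Mg and 0.34438 O.
35.00 wt% Al2O3 ÷ 101.961 g/mol = 0.34327 mol, giving 0.68654 Al and 1.02981 O.
51.60 wt% SiO2 ÷ 60.083 g/mol = 0.85881 mol, giving 0.85881 Si and 1.71762 O.
Oxygen sums to 3.09181; scaling by 18/3.09181 = 5.82183 puts the formula on 18 O.
Al: 0.68654 × 5.82183 = 3.997 atoms per formula unit.

3.997 Al apfu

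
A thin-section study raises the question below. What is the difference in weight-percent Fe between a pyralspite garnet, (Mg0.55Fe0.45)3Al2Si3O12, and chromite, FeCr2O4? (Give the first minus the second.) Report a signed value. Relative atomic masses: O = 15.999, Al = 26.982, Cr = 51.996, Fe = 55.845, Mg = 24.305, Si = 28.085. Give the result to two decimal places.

-8.03 percentage points

Fe in (Mg0.55Fe0.45)3Al2Si3O12: molar mass 445.701 g/mol; 1.35×55.845 = 75.391 g → 16.92 wt%.
Fe in FeCr2O4: molar mass 223.833 g/mol; 1×55.845 = 55.845 g → 24.95 wt%.
Difference = 16.92 − 24.95 = -8.03 percentage points.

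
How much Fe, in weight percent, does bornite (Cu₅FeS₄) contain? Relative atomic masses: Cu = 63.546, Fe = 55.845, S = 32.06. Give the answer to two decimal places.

11.13 weight percent

Molar mass of Cu₅FeS₄: 5*63.546 + 1*55.845 + 4*32.06 = 501.815 g/mol.
Mass of Fe per formula unit: 1 × 55.845 = 55.845 g.
Weight fraction Fe = 55.845 / 501.815 = 0.1113.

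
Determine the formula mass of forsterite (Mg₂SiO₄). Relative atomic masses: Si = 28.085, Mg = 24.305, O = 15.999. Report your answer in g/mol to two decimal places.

M = 2·24.305 + 1·28.085 + 4·15.999

140.69 g/mol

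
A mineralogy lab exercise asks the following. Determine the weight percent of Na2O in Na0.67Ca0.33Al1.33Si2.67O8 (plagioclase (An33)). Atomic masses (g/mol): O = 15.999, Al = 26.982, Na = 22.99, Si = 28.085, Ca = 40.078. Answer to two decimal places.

7.76 wt%

Formula mass = 267.494 g/mol.
0.67 Na → 0.3350 mol Na2O per formula unit; M(Na2O) = 61.979, so Na2O mass = 20.763 g.
20.763/267.494 × 100 = 7.76 wt%.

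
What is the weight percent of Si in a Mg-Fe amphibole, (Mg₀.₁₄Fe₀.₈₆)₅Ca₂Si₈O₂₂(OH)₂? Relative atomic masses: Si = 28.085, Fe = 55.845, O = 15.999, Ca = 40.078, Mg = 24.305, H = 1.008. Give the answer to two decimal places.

M((Mg₀.₁₄Fe₀.₈₆)₅Ca₂Si₈O₂₂(OH)₂) = 947.975 g/mol.
Si contributes 8 × 28.085 = 224.680 g per mole.
224.680/947.975 = 0.2370 → 23.70%.

23.70 mass %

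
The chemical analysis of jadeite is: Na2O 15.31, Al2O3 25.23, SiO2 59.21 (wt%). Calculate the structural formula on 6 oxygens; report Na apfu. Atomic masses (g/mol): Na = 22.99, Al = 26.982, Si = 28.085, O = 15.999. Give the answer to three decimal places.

Na2O: 15.31/61.979 = 0.24702 mol → 0.49404 mol Na, 0.24702 mol O.
Al2O3: 25.23/101.961 = 0.24745 mol → 0.49490 mol Al, 0.74235 mol O.
SiO2: 59.21/60.083 = 0.98547 mol → 0.98547 mol Si, 1.97094 mol O.
Total oxygen = 2.96031 mol. Normalization factor = 6/2.96031 = 2.02681.
Na per 6 O = 0.49404 × 2.02681 = 1.001.

1.001 Na apfu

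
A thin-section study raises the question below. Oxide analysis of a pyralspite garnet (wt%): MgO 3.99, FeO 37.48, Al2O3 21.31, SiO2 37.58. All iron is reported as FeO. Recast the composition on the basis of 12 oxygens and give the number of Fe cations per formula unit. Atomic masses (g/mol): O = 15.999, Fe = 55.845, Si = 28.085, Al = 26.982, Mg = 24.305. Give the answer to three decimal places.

2.505 Fe apfu

MgO (M=40.304): mol = 0.09900; Mg = 0.09900, O = 0.09900.
FeO (M=71.844): mol = 0.52169; Fe = 0.52169, O = 0.52169.
Al2O3 (M=101.961): mol = 0.20900; Al = 0.41800, O = 0.62700.
SiO2 (M=60.083): mol = 0.62547; Si = 0.62547, O = 1.25094.
ΣO = 2.49863; factor = 12/ΣO = 4.80263.
Fe apfu = 0.52169 × 4.80263 = 2.505.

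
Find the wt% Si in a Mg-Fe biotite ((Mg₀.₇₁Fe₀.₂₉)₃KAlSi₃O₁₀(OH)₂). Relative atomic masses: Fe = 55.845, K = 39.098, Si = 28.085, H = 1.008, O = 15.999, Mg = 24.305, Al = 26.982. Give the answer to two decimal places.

Formula mass = 2.13×24.305 + 0.87×55.845 + 1×39.098 + 1×26.982 + 3×28.085 + 12×15.999 + 2×1.008 = 444.694 g/mol, of which 84.255 g is Si.
So Si makes up 84.255/444.694 = 0.1895 of the mass, i.e. 18.95%.

18.95 weight percent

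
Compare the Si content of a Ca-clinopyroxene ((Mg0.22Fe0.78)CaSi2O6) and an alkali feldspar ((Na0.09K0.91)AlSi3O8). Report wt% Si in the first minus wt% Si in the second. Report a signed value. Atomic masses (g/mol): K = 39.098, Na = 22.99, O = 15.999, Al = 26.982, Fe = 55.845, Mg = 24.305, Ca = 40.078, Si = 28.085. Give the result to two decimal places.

M((Mg0.22Fe0.78)CaSi2O6) = 241.148 g/mol, so wt% Si = 56.170/241.148 × 100 = 23.29%.
M((Na0.09K0.91)AlSi3O8) = 276.877 g/mol, so wt% Si = 84.255/276.877 × 100 = 30.43%.
23.29 − 30.43 = -7.14 pp.

-7.14 percentage points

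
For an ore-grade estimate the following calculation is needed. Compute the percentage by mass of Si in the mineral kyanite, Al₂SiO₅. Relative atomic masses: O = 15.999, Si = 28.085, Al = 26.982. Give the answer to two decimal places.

17.33 weight percent

Formula mass = 2·26.982 + 1·28.085 + 5·15.999 = 162.044 g/mol, of which 28.085 g is Si.
So Si makes up 28.085/162.044 = 0.1733 of the mass, i.e. 17.33%.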